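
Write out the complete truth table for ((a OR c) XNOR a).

c | a | Output
--------------
0 | 0 | 1
0 | 1 | 1
1 | 0 | 0
1 | 1 | 1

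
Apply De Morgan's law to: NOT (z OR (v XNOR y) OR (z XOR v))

NOT z AND NOT (v XNOR y) AND NOT (z XOR v)
De Morgan's: NOT(OR of terms) = AND of negations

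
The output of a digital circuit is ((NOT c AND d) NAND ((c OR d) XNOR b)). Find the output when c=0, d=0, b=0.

Substituting: ((NOT 0 AND 0) NAND ((0 OR 0) XNOR 0))
= 1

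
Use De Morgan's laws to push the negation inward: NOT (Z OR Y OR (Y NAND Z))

NOT Z AND NOT Y AND NOT (Y NAND Z)
De Morgan's: NOT(OR of terms) = AND of negations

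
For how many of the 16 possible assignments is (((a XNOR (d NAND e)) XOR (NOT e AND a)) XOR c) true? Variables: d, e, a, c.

Satisfying assignments: (0,0,0,1), (0,0,1,1), (0,1,0,1), (0,1,1,0), (1,0,0,1), (1,0,1,1), (1,1,0,0), (1,1,1,1)
Count: 8 out of 16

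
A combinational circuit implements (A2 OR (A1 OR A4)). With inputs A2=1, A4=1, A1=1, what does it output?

Substituting: (1 OR (1 OR 1))
= 1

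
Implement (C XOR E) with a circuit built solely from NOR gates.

((((C NOR E) NOR (C NOR E)) NOR ((C NOR E) NOR (C NOR E))) NOR ((((C NOR C) NOR (E NOR E)) NOR ((C NOR C) NOR (E NOR E))) NOR (((C NOR C) NOR (E NOR E)) NOR ((C NOR C) NOR (E NOR E)))))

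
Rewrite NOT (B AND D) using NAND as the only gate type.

(((B NAND D) NAND (B NAND D)) NAND ((B NAND D) NAND (B NAND D)))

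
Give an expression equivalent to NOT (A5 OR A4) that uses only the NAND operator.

(((A5 NAND A5) NAND (A4 NAND A4)) NAND ((A5 NAND A5) NAND (A4 NAND A4)))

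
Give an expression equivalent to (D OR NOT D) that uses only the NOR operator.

((D NOR (D NOR D)) NOR (D NOR (D NOR D)))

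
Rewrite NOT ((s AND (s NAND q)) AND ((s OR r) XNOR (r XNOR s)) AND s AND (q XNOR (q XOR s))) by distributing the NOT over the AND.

NOT (s AND (s NAND q)) OR NOT ((s OR r) XNOR (r XNOR s)) OR NOT s OR NOT (q XNOR (q XOR s))
De Morgan's: NOT(AND of terms) = OR of negations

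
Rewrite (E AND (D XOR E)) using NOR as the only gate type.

((E NOR E) NOR (((((D NOR E) NOR (D NOR E)) NOR ((D NOR E) NOR (D NOR E))) NOR ((((D NOR D) NOR (E NOR E)) NOR ((D NOR D) NOR (E NOR E))) NOR (((D NOR D) NOR (E NOR E)) NOR ((D NOR D) NOR (E NOR E))))) NOR ((((D NOR E) NOR (D NOR E)) NOR ((D NOR E) NOR (D NOR E))) NOR ((((D NOR D) NOR (E NOR E)) NOR ((D NOR D) NOR (E NOR E))) NOR (((D NOR D) NOR (E NOR E)) NOR ((D NOR D) NOR (E NOR E)))))))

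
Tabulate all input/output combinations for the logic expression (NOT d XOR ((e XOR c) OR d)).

c | d | e | Output
------------------
0 | 0 | 0 | 1
0 | 0 | 1 | 0
0 | 1 | 0 | 1
0 | 1 | 1 | 1
1 | 0 | 0 | 0
1 | 0 | 1 | 1
1 | 1 | 0 | 1
1 | 1 | 1 | 1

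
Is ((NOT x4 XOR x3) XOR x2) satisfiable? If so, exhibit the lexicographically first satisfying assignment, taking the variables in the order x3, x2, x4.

x3=0, x2=0, x4=0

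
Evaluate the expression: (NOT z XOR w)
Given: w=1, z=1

Substituting: (NOT 1 XOR 1)
= 1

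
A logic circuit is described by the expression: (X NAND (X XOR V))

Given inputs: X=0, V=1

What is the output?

Substituting: (0 NAND (0 XOR 1))
= 1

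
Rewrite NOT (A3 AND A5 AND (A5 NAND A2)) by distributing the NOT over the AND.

NOT A3 OR NOT A5 OR NOT (A5 NAND A2)
De Morgan's: NOT(AND of terms) = OR of negations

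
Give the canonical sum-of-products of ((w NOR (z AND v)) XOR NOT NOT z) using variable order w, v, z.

Σm(0, 2, 3, 5, 7) = (NOT w AND NOT v AND NOT z) OR (NOT w AND v AND NOT z) OR (NOT w AND v AND z) OR (w AND NOT v AND z) OR (w AND v AND z)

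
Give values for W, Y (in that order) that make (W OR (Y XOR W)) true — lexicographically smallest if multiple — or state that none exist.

W=0, Y=1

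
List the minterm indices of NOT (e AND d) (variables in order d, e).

Σm(0, 1, 2) = (NOT d AND NOT e) OR (NOT d AND e) OR (d AND NOT e)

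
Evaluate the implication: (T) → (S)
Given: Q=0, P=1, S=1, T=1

Antecedent (T) = 1; consequent (S) = 1.
1 → 1 = 1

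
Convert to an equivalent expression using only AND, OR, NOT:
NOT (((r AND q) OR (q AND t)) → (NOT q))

((r AND q) OR (q AND t)) AND q
(Negated implication: NOT(A → B) = A AND NOT B)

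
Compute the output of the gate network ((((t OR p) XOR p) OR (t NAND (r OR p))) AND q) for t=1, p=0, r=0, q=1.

Substituting: ((((1 OR 0) XOR 0) OR (1 NAND (0 OR 0))) AND 1)
= 1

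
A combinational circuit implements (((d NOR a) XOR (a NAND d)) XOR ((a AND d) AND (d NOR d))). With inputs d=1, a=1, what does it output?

Substituting: (((1 NOR 1) XOR (1 NAND 1)) XOR ((1 AND 1) AND (1 NOR 1)))
= 0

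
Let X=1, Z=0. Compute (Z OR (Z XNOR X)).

Substituting: (0 OR (0 XNOR 1))
= 0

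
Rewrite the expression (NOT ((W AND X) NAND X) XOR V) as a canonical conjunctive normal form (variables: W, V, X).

(W OR V OR X) AND (W OR V OR NOT X) AND (NOT W OR V OR X) AND (NOT W OR NOT V OR NOT X)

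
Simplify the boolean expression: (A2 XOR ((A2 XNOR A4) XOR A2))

By XOR self-cancellation ((E XOR v) XOR v = E):
= (A2 XNOR A4)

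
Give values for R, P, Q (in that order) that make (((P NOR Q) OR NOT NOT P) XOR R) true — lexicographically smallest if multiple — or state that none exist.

R=0, P=0, Q=0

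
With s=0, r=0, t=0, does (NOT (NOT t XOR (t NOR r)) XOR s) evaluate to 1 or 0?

Substituting: (NOT (NOT 0 XOR (0 NOR 0)) XOR 0)
= 1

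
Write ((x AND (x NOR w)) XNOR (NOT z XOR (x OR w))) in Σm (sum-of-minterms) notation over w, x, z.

Σm(1, 2, 4, 6) = (NOT w AND NOT x AND z) OR (NOT w AND x AND NOT z) OR (w AND NOT x AND NOT z) OR (w AND x AND NOT z)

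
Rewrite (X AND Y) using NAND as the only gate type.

((X NAND Y) NAND (X NAND Y))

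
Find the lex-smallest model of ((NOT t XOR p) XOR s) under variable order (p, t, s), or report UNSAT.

p=0, t=0, s=0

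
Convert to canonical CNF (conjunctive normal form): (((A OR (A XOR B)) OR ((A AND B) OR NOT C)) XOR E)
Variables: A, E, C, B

(A OR E OR NOT C OR B) AND (A OR NOT E OR C OR B) AND (A OR NOT E OR C OR NOT B) AND (A OR NOT E OR NOT C OR NOT B) AND (NOT A OR NOT E OR C OR B) AND (NOT A OR NOT E OR C OR NOT B) AND (NOT A OR NOT E OR NOT C OR B) AND (NOT A OR NOT E OR NOT C OR NOT B)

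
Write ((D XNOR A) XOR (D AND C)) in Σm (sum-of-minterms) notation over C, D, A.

Σm(0, 3, 4, 6) = (NOT C AND NOT D AND NOT A) OR (NOT C AND D AND A) OR (C AND NOT D AND NOT A) OR (C AND D AND NOT A)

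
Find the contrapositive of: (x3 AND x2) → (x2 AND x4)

Contrapositive: NOT (x2 AND x4) → NOT (x3 AND x2)
Note: A statement and its contrapositive are logically equivalent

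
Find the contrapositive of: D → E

Contrapositive: NOT E → NOT D
Note: A statement and its contrapositive are logically equivalent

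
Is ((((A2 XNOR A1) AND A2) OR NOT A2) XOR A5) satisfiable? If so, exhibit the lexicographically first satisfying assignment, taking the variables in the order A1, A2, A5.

A1=0, A2=0, A5=0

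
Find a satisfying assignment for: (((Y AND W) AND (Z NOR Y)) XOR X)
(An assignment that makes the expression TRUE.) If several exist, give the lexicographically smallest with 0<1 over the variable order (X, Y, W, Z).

X=1, Y=0, W=0, Z=0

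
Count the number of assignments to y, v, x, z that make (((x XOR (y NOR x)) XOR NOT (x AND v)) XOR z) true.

Satisfying assignments: (0,0,0,1), (0,0,1,1), (0,1,0,1), (0,1,1,0), (1,0,0,0), (1,0,1,1), (1,1,0,0), (1,1,1,0)
Count: 8 out of 16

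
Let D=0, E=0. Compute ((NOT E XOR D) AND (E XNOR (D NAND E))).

Substituting: ((NOT 0 XOR 0) AND (0 XNOR (0 NAND 0)))
= 0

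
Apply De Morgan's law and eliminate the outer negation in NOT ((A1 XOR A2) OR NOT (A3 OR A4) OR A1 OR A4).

NOT (A1 XOR A2) AND (A3 OR A4) AND NOT A1 AND NOT A4
De Morgan's: NOT(OR of terms) = AND of negations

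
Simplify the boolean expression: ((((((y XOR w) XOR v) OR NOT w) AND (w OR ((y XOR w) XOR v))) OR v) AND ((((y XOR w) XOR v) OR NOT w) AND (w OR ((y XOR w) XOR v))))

By absorption (E AND (E OR v) = E) then distribution ((E OR v) AND (E OR NOT v) = E):
= ((y XOR w) XOR v)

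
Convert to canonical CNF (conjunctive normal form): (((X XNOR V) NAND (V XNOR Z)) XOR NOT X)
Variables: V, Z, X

(V OR NOT Z OR X) AND (NOT V OR Z OR X) AND (NOT V OR NOT Z OR X) AND (NOT V OR NOT Z OR NOT X)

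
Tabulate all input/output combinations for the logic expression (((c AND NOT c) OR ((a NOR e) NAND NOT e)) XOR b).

c | a | b | e | Output
----------------------
0 | 0 | 0 | 0 | 0
0 | 0 | 0 | 1 | 1
0 | 0 | 1 | 0 | 1
0 | 0 | 1 | 1 | 0
0 | 1 | 0 | 0 | 1
0 | 1 | 0 | 1 | 1
0 | 1 | 1 | 0 | 0
0 | 1 | 1 | 1 | 0
1 | 0 | 0 | 0 | 0
1 | 0 | 0 | 1 | 1
1 | 0 | 1 | 0 | 1
1 | 0 | 1 | 1 | 0
1 | 1 | 0 | 0 | 1
1 | 1 | 0 | 1 | 1
1 | 1 | 1 | 0 | 0
1 | 1 | 1 | 1 | 0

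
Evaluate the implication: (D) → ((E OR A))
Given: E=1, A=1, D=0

Antecedent (D) = 0; consequent ((E OR A)) = 1.
0 → 1 = 1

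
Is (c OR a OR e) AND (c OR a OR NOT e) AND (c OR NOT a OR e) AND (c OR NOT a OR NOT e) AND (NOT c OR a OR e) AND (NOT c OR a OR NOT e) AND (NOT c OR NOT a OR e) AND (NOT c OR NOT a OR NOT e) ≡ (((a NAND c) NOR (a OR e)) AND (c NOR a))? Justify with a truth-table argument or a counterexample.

Yes, they are equivalent — the two output columns agree on all 8 assignments:
c | a | e | Expression 1 | Expression 2
---------------------------------------
0 | 0 | 0 | 0 | 0
0 | 0 | 1 | 0 | 0
0 | 1 | 0 | 0 | 0
0 | 1 | 1 | 0 | 0
1 | 0 | 0 | 0 | 0
1 | 0 | 1 | 0 | 0
1 | 1 | 0 | 0 | 0
1 | 1 | 1 | 0 | 0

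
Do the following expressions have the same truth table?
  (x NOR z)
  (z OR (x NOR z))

No. Counterexample: with z=1, x=0, Expression 1 = 0 but Expression 2 = 1.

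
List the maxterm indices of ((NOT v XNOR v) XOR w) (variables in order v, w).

ΠM(0, 2) = (v OR w) AND (NOT v OR w)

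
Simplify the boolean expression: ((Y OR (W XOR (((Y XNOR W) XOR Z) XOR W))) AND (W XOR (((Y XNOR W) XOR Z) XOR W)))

By absorption (E AND (E OR v) = E) then XOR self-cancellation ((E XOR v) XOR v = E):
= ((Y XNOR W) XOR Z)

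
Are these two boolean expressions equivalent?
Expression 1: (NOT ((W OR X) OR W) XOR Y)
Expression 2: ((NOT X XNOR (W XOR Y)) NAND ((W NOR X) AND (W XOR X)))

No. Counterexample: with W=0, X=0, Y=1, Expression 1 = 0 but Expression 2 = 1.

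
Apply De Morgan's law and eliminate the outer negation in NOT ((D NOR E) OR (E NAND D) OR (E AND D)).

NOT (D NOR E) AND NOT (E NAND D) AND NOT (E AND D)
De Morgan's: NOT(OR of terms) = AND of negations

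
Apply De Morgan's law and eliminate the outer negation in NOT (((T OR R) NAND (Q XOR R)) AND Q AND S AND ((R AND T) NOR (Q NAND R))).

NOT ((T OR R) NAND (Q XOR R)) OR NOT Q OR NOT S OR NOT ((R AND T) NOR (Q NAND R))
De Morgan's: NOT(AND of terms) = OR of negations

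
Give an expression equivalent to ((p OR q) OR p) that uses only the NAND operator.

((((p NAND p) NAND (q NAND q)) NAND ((p NAND p) NAND (q NAND q))) NAND (p NAND p))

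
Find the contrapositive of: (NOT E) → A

Contrapositive: NOT A → E
Note: A statement and its contrapositive are logically equivalent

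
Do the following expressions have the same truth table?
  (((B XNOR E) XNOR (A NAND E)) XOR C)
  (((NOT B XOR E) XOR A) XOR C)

No. Counterexample: with E=0, B=0, A=1, C=0, Expression 1 = 1 but Expression 2 = 0.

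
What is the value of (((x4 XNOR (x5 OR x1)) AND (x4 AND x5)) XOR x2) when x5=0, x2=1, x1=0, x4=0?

Substituting: (((0 XNOR (0 OR 0)) AND (0 AND 0)) XOR 1)
= 1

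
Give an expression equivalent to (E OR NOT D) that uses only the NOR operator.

((E NOR (D NOR D)) NOR (E NOR (D NOR D)))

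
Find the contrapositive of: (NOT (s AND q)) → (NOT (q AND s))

Contrapositive: (q AND s) → (s AND q)
Note: A statement and its contrapositive are logically equivalent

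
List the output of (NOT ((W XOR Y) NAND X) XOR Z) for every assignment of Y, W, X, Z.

Y | W | X | Z | Output
----------------------
0 | 0 | 0 | 0 | 0
0 | 0 | 0 | 1 | 1
0 | 0 | 1 | 0 | 0
0 | 0 | 1 | 1 | 1
0 | 1 | 0 | 0 | 0
0 | 1 | 0 | 1 | 1
0 | 1 | 1 | 0 | 1
0 | 1 | 1 | 1 | 0
1 | 0 | 0 | 0 | 0
1 | 0 | 0 | 1 | 1
1 | 0 | 1 | 0 | 1
1 | 0 | 1 | 1 | 0
1 | 1 | 0 | 0 | 0
1 | 1 | 0 | 1 | 1
1 | 1 | 1 | 0 | 0
1 | 1 | 1 | 1 | 1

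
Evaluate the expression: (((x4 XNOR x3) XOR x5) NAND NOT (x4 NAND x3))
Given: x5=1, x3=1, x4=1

Substituting: (((1 XNOR 1) XOR 1) NAND NOT (1 NAND 1))
= 1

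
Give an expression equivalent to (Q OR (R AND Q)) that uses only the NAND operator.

((Q NAND Q) NAND (((R NAND Q) NAND (R NAND Q)) NAND ((R NAND Q) NAND (R NAND Q))))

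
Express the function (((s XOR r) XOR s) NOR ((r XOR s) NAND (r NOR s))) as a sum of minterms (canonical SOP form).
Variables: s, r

Σm() = FALSE (no minterms)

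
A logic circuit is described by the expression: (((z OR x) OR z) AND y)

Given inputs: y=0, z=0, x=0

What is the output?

Substituting: (((0 OR 0) OR 0) AND 0)
= 0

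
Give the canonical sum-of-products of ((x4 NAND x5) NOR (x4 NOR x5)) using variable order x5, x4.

Σm(3) = (x5 AND x4)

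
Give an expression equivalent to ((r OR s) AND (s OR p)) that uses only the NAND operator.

((((r NAND r) NAND (s NAND s)) NAND ((s NAND s) NAND (p NAND p))) NAND (((r NAND r) NAND (s NAND s)) NAND ((s NAND s) NAND (p NAND p))))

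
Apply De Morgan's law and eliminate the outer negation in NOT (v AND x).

NOT v OR NOT x
De Morgan's: NOT(AND of terms) = OR of negations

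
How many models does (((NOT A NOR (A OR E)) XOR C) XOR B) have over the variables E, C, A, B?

Satisfying assignments: (0,0,0,1), (0,0,1,1), (0,1,0,0), (0,1,1,0), (1,0,0,1), (1,0,1,1), (1,1,0,0), (1,1,1,0)
Count: 8 out of 16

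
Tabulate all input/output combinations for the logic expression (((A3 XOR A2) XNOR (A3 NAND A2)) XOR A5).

A5 | A2 | A3 | Output
---------------------
0 | 0 | 0 | 0
0 | 0 | 1 | 1
0 | 1 | 0 | 1
0 | 1 | 1 | 1
1 | 0 | 0 | 1
1 | 0 | 1 | 0
1 | 1 | 0 | 0
1 | 1 | 1 | 0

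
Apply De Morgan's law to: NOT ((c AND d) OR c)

NOT (c AND d) AND NOT c
De Morgan's: NOT(OR of terms) = AND of negations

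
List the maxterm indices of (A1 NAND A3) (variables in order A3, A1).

ΠM(3) = (NOT A3 OR NOT A1)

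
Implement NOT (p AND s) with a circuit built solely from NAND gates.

(((p NAND s) NAND (p NAND s)) NAND ((p NAND s) NAND (p NAND s)))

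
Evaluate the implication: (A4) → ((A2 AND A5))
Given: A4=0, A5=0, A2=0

Antecedent (A4) = 0; consequent ((A2 AND A5)) = 0.
0 → 0 = 1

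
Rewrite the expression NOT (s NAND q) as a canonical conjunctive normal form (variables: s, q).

(s OR q) AND (s OR NOT q) AND (NOT s OR q)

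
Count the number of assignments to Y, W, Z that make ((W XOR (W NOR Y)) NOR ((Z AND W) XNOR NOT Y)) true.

No assignment satisfies the expression.
Count: 0 out of 8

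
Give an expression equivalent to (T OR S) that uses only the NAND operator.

((T NAND T) NAND (S NAND S))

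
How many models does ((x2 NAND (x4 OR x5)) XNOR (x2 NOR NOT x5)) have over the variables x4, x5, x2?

Satisfying assignments: (0,1,0), (0,1,1), (1,0,1), (1,1,0), (1,1,1)
Count: 5 out of 8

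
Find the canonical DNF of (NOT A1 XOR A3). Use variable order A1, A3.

(NOT A1 AND NOT A3) OR (A1 AND A3)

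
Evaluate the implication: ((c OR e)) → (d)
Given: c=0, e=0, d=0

Antecedent ((c OR e)) = 0; consequent (d) = 0.
0 → 0 = 1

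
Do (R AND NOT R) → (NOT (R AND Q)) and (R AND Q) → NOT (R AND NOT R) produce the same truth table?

Yes, Contrapositive is always equivalent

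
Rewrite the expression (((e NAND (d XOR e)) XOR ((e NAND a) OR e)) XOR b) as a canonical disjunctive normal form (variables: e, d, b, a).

(NOT e AND NOT d AND b AND NOT a) OR (NOT e AND NOT d AND b AND a) OR (NOT e AND d AND b AND NOT a) OR (NOT e AND d AND b AND a) OR (e AND NOT d AND NOT b AND NOT a) OR (e AND NOT d AND NOT b AND a) OR (e AND d AND b AND NOT a) OR (e AND d AND b AND a)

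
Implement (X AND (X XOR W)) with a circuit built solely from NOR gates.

((X NOR X) NOR (((((X NOR W) NOR (X NOR W)) NOR ((X NOR W) NOR (X NOR W))) NOR ((((X NOR X) NOR (W NOR W)) NOR ((X NOR X) NOR (W NOR W))) NOR (((X NOR X) NOR (W NOR W)) NOR ((X NOR X) NOR (W NOR W))))) NOR ((((X NOR W) NOR (X NOR W)) NOR ((X NOR W) NOR (X NOR W))) NOR ((((X NOR X) NOR (W NOR W)) NOR ((X NOR X) NOR (W NOR W))) NOR (((X NOR X) NOR (W NOR W)) NOR ((X NOR X) NOR (W NOR W)))))))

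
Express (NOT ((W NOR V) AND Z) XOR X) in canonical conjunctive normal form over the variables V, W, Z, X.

(V OR W OR Z OR NOT X) AND (V OR W OR NOT Z OR X) AND (V OR NOT W OR Z OR NOT X) AND (V OR NOT W OR NOT Z OR NOT X) AND (NOT V OR W OR Z OR NOT X) AND (NOT V OR W OR NOT Z OR NOT X) AND (NOT V OR NOT W OR Z OR NOT X) AND (NOT V OR NOT W OR NOT Z OR NOT X)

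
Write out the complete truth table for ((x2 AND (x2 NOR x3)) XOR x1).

x1 | x3 | x2 | Output
---------------------
0 | 0 | 0 | 0
0 | 0 | 1 | 0
0 | 1 | 0 | 0
0 | 1 | 1 | 0
1 | 0 | 0 | 1
1 | 0 | 1 | 1
1 | 1 | 0 | 1
1 | 1 | 1 | 1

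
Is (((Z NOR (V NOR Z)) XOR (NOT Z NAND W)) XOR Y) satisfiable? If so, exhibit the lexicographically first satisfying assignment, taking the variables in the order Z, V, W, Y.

Z=0, V=0, W=0, Y=0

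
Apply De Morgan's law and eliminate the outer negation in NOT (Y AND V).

NOT Y OR NOT V
De Morgan's: NOT(AND of terms) = OR of negations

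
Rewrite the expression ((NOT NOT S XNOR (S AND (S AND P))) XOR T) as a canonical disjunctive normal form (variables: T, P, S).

(NOT T AND NOT P AND NOT S) OR (NOT T AND P AND NOT S) OR (NOT T AND P AND S) OR (T AND NOT P AND S)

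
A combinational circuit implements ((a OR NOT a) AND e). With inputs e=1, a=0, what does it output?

Substituting: ((0 OR NOT 0) AND 1)
= 1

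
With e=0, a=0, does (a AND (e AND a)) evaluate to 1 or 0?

Substituting: (0 AND (0 AND 0))
= 0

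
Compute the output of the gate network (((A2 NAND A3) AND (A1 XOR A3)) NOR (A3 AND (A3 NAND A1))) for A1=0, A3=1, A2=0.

Substituting: (((0 NAND 1) AND (0 XOR 1)) NOR (1 AND (1 NAND 0)))
= 0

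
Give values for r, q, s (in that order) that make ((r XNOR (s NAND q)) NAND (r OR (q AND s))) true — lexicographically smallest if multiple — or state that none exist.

r=0, q=0, s=0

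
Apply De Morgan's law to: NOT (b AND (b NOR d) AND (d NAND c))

NOT b OR NOT (b NOR d) OR NOT (d NAND c)
De Morgan's: NOT(AND of terms) = OR of negations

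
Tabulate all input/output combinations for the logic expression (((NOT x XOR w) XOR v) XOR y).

x | w | v | y | Output
----------------------
0 | 0 | 0 | 0 | 1
0 | 0 | 0 | 1 | 0
0 | 0 | 1 | 0 | 0
0 | 0 | 1 | 1 | 1
0 | 1 | 0 | 0 | 0
0 | 1 | 0 | 1 | 1
0 | 1 | 1 | 0 | 1
0 | 1 | 1 | 1 | 0
1 | 0 | 0 | 0 | 0
1 | 0 | 0 | 1 | 1
1 | 0 | 1 | 0 | 1
1 | 0 | 1 | 1 | 0
1 | 1 | 0 | 0 | 1
1 | 1 | 0 | 1 | 0
1 | 1 | 1 | 0 | 0
1 | 1 | 1 | 1 | 1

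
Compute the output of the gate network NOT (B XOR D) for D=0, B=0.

Substituting: NOT (0 XOR 0)
= 1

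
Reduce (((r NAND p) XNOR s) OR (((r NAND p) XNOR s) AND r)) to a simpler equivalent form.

By absorption (E OR (E AND v) = E):
= ((r NAND p) XNOR s)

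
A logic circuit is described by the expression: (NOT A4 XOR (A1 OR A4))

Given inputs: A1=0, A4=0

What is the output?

Substituting: (NOT 0 XOR (0 OR 0))
= 1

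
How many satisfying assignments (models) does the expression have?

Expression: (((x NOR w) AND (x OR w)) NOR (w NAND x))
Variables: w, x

Satisfying assignments: (1,1)
Count: 1 out of 4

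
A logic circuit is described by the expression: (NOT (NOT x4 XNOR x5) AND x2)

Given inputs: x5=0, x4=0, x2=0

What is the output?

Substituting: (NOT (NOT 0 XNOR 0) AND 0)
= 0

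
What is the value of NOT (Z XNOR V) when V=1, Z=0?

Substituting: NOT (0 XNOR 1)
= 1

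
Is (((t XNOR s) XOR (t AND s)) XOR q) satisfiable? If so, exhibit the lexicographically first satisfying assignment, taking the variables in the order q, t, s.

q=0, t=0, s=0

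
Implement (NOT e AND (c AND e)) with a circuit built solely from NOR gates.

(((e NOR e) NOR (e NOR e)) NOR (((c NOR c) NOR (e NOR e)) NOR ((c NOR c) NOR (e NOR e))))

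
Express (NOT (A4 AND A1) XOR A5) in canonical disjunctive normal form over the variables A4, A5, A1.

(NOT A4 AND NOT A5 AND NOT A1) OR (NOT A4 AND NOT A5 AND A1) OR (A4 AND NOT A5 AND NOT A1) OR (A4 AND A5 AND A1)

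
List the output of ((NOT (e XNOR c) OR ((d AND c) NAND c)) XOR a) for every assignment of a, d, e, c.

a | d | e | c | Output
----------------------
0 | 0 | 0 | 0 | 1
0 | 0 | 0 | 1 | 1
0 | 0 | 1 | 0 | 1
0 | 0 | 1 | 1 | 1
0 | 1 | 0 | 0 | 1
0 | 1 | 0 | 1 | 1
0 | 1 | 1 | 0 | 1
0 | 1 | 1 | 1 | 0
1 | 0 | 0 | 0 | 0
1 | 0 | 0 | 1 | 0
1 | 0 | 1 | 0 | 0
1 | 0 | 1 | 1 | 0
1 | 1 | 0 | 0 | 0
1 | 1 | 0 | 1 | 0
1 | 1 | 1 | 0 | 0
1 | 1 | 1 | 1 | 1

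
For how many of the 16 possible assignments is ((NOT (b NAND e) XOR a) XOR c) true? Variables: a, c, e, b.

Satisfying assignments: (0,0,1,1), (0,1,0,0), (0,1,0,1), (0,1,1,0), (1,0,0,0), (1,0,0,1), (1,0,1,0), (1,1,1,1)
Count: 8 out of 16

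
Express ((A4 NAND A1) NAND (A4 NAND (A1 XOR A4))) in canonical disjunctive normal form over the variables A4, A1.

(A4 AND NOT A1) OR (A4 AND A1)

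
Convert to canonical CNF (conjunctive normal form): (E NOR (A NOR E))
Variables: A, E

(A OR E) AND (A OR NOT E) AND (NOT A OR NOT E)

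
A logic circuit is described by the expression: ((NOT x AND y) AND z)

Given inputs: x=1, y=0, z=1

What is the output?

Substituting: ((NOT 1 AND 0) AND 1)
= 0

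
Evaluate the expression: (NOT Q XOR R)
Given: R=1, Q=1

Substituting: (NOT 1 XOR 1)
= 1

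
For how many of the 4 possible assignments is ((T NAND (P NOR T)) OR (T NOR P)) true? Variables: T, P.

Satisfying assignments: (0,0), (0,1), (1,0), (1,1)
Count: 4 out of 4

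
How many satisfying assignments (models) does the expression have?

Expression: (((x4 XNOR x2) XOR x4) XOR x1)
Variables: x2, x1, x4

Satisfying assignments: (0,0,0), (0,0,1), (1,1,0), (1,1,1)
Count: 4 out of 8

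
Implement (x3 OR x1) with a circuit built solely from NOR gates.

((x3 NOR x1) NOR (x3 NOR x1))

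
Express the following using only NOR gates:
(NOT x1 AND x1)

(((x1 NOR x1) NOR (x1 NOR x1)) NOR (x1 NOR x1))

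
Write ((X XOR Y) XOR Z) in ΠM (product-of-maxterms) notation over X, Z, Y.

ΠM(0, 3, 5, 6) = (X OR Z OR Y) AND (X OR NOT Z OR NOT Y) AND (NOT X OR Z OR NOT Y) AND (NOT X OR NOT Z OR Y)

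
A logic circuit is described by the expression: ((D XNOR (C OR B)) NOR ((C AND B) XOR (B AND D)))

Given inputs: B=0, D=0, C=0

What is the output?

Substituting: ((0 XNOR (0 OR 0)) NOR ((0 AND 0) XOR (0 AND 0)))
= 0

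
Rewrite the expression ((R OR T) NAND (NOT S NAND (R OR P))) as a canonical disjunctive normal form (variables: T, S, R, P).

(NOT T AND NOT S AND NOT R AND NOT P) OR (NOT T AND NOT S AND NOT R AND P) OR (NOT T AND NOT S AND R AND NOT P) OR (NOT T AND NOT S AND R AND P) OR (NOT T AND S AND NOT R AND NOT P) OR (NOT T AND S AND NOT R AND P) OR (T AND NOT S AND NOT R AND P) OR (T AND NOT S AND R AND NOT P) OR (T AND NOT S AND R AND P)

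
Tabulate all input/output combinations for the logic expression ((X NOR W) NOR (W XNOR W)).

W | X | Output
--------------
0 | 0 | 0
0 | 1 | 0
1 | 0 | 0
1 | 1 | 0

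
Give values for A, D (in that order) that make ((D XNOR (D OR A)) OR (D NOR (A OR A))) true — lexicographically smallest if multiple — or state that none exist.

A=0, D=0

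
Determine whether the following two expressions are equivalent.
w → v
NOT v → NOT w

Yes, Contrapositive is always equivalent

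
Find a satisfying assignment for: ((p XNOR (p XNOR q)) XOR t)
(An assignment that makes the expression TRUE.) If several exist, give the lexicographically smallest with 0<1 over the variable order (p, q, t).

p=0, q=0, t=1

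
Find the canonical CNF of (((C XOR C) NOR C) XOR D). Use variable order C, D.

(C OR NOT D) AND (NOT C OR D)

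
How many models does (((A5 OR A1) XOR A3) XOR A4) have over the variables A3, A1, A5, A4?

Satisfying assignments: (0,0,0,1), (0,0,1,0), (0,1,0,0), (0,1,1,0), (1,0,0,0), (1,0,1,1), (1,1,0,1), (1,1,1,1)
Count: 8 out of 16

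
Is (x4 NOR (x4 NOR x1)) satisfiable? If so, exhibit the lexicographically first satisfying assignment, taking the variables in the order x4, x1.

x4=0, x1=1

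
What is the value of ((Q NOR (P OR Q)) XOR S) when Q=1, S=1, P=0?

Substituting: ((1 NOR (0 OR 1)) XOR 1)
= 1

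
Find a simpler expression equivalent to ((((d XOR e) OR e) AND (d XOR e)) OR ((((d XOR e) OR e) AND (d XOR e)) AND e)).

By absorption (E OR (E AND v) = E) then absorption (E AND (E OR v) = E):
= (d XOR e)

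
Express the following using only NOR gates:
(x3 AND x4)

((x3 NOR x3) NOR (x4 NOR x4))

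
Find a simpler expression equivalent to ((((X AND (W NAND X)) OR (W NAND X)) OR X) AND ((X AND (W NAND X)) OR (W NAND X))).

By absorption (E AND (E OR v) = E) then absorption (E OR (E AND v) = E):
= (W NAND X)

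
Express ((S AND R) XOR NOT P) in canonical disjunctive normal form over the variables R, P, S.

(NOT R AND NOT P AND NOT S) OR (NOT R AND NOT P AND S) OR (R AND NOT P AND NOT S) OR (R AND P AND S)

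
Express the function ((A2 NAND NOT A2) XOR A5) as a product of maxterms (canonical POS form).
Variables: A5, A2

ΠM(2, 3) = (NOT A5 OR A2) AND (NOT A5 OR NOT A2)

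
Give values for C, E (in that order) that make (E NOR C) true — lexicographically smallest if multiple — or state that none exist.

C=0, E=0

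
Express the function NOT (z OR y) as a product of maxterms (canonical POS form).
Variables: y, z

ΠM(1, 2, 3) = (y OR NOT z) AND (NOT y OR z) AND (NOT y OR NOT z)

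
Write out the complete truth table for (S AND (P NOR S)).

P | S | Output
--------------
0 | 0 | 0
0 | 1 | 0
1 | 0 | 0
1 | 1 | 0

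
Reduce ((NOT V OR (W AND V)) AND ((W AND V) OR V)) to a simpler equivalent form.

By distribution ((E OR v) AND (E OR NOT v) = E):
= (W AND V)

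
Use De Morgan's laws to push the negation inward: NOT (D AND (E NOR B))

NOT D OR NOT (E NOR B)
De Morgan's: NOT(AND of terms) = OR of negations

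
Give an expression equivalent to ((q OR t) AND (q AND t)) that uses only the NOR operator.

((((q NOR t) NOR (q NOR t)) NOR ((q NOR t) NOR (q NOR t))) NOR (((q NOR q) NOR (t NOR t)) NOR ((q NOR q) NOR (t NOR t))))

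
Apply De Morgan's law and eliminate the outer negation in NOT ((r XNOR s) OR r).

NOT (r XNOR s) AND NOT r
De Morgan's: NOT(OR of terms) = AND of negations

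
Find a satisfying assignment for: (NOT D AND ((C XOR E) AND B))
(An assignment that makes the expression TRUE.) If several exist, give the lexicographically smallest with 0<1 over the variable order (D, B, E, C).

D=0, B=1, E=0, C=1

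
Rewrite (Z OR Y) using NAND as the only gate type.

((Z NAND Z) NAND (Y NAND Y))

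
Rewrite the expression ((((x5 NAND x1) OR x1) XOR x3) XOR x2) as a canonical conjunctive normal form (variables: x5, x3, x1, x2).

(x5 OR x3 OR x1 OR NOT x2) AND (x5 OR x3 OR NOT x1 OR NOT x2) AND (x5 OR NOT x3 OR x1 OR x2) AND (x5 OR NOT x3 OR NOT x1 OR x2) AND (NOT x5 OR x3 OR x1 OR NOT x2) AND (NOT x5 OR x3 OR NOT x1 OR NOT x2) AND (NOT x5 OR NOT x3 OR x1 OR x2) AND (NOT x5 OR NOT x3 OR NOT x1 OR x2)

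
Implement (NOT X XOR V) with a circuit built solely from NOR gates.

(((((X NOR X) NOR V) NOR ((X NOR X) NOR V)) NOR (((X NOR X) NOR V) NOR ((X NOR X) NOR V))) NOR (((((X NOR X) NOR (X NOR X)) NOR (V NOR V)) NOR (((X NOR X) NOR (X NOR X)) NOR (V NOR V))) NOR ((((X NOR X) NOR (X NOR X)) NOR (V NOR V)) NOR (((X NOR X) NOR (X NOR X)) NOR (V NOR V)))))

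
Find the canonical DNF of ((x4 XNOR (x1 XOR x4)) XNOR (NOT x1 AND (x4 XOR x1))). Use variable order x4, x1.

(NOT x4 AND x1) OR (x4 AND NOT x1) OR (x4 AND x1)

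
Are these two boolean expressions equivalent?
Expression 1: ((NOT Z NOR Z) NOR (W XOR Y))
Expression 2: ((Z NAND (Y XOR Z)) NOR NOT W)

No. Counterexample: with Y=0, Z=0, W=0, Expression 1 = 1 but Expression 2 = 0.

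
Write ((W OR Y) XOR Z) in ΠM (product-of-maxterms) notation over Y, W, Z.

ΠM(0, 3, 5, 7) = (Y OR W OR Z) AND (Y OR NOT W OR NOT Z) AND (NOT Y OR W OR NOT Z) AND (NOT Y OR NOT W OR NOT Z)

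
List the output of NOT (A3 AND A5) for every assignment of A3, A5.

A3 | A5 | Output
----------------
0 | 0 | 1
0 | 1 | 1
1 | 0 | 1
1 | 1 | 0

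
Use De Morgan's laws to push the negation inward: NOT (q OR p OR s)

NOT q AND NOT p AND NOT s
De Morgan's: NOT(OR of terms) = AND of negations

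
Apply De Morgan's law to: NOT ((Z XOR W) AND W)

NOT (Z XOR W) OR NOT W
De Morgan's: NOT(AND of terms) = OR of negations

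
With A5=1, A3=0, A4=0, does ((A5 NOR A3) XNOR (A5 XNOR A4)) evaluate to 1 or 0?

Substituting: ((1 NOR 0) XNOR (1 XNOR 0))
= 1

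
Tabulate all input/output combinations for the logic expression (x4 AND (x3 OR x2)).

x4 | x2 | x3 | Output
---------------------
0 | 0 | 0 | 0
0 | 0 | 1 | 0
0 | 1 | 0 | 0
0 | 1 | 1 | 0
1 | 0 | 0 | 0
1 | 0 | 1 | 1
1 | 1 | 0 | 1
1 | 1 | 1 | 1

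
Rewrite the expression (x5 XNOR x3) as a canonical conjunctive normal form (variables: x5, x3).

(x5 OR NOT x3) AND (NOT x5 OR x3)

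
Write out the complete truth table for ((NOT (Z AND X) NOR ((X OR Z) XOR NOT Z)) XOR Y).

Y | Z | X | Output
------------------
0 | 0 | 0 | 0
0 | 0 | 1 | 0
0 | 1 | 0 | 0
0 | 1 | 1 | 0
1 | 0 | 0 | 1
1 | 0 | 1 | 1
1 | 1 | 0 | 1
1 | 1 | 1 | 1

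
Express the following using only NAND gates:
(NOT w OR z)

(((w NAND w) NAND (w NAND w)) NAND (z NAND z))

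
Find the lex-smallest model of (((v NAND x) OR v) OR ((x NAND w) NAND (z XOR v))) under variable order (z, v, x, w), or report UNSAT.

z=0, v=0, x=0, w=0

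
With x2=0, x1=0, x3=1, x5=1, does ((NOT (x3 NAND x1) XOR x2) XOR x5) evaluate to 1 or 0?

Substituting: ((NOT (1 NAND 0) XOR 0) XOR 1)
= 1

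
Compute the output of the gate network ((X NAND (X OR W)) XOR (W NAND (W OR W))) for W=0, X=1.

Substituting: ((1 NAND (1 OR 0)) XOR (0 NAND (0 OR 0)))
= 1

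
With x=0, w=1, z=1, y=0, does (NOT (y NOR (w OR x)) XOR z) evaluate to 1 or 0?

Substituting: (NOT (0 NOR (1 OR 0)) XOR 1)
= 0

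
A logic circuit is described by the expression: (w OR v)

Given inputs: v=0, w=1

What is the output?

Substituting: (1 OR 0)
= 1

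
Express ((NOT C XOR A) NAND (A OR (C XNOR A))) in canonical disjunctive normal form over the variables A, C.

(NOT A AND C) OR (A AND NOT C)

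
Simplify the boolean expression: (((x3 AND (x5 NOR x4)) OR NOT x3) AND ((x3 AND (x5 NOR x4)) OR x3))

By distribution ((E OR v) AND (E OR NOT v) = E):
= (x3 AND (x5 NOR x4))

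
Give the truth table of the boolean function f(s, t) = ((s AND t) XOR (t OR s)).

s | t | Output
--------------
0 | 0 | 0
0 | 1 | 1
1 | 0 | 1
1 | 1 | 0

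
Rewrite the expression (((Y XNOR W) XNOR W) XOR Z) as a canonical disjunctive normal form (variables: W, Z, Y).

(NOT W AND NOT Z AND Y) OR (NOT W AND Z AND NOT Y) OR (W AND NOT Z AND Y) OR (W AND Z AND NOT Y)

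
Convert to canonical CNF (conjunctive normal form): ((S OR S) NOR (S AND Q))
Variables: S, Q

(NOT S OR Q) AND (NOT S OR NOT Q)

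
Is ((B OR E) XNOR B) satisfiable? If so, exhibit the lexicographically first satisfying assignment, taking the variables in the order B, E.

B=0, E=0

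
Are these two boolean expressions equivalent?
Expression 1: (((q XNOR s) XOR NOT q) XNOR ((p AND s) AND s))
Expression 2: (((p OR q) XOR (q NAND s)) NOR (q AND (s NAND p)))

No. Counterexample: with p=0, q=0, s=0, Expression 1 = 1 but Expression 2 = 0.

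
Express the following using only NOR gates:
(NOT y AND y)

(((y NOR y) NOR (y NOR y)) NOR (y NOR y))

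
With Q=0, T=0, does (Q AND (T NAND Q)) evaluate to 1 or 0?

Substituting: (0 AND (0 NAND 0))
= 0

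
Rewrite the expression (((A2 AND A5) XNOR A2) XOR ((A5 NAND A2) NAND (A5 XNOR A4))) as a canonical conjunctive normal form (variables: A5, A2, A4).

(A5 OR A2 OR NOT A4) AND (A5 OR NOT A2 OR A4) AND (NOT A5 OR A2 OR A4) AND (NOT A5 OR NOT A2 OR A4) AND (NOT A5 OR NOT A2 OR NOT A4)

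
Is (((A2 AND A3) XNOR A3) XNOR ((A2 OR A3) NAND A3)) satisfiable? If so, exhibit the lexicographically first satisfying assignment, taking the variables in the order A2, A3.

A2=0, A3=0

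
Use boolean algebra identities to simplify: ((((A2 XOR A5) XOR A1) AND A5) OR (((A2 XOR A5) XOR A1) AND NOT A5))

By distribution ((E AND v) OR (E AND NOT v) = E):
= ((A2 XOR A5) XOR A1)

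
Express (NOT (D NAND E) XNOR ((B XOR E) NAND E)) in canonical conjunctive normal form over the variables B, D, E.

(B OR D OR E) AND (B OR NOT D OR E) AND (B OR NOT D OR NOT E) AND (NOT B OR D OR E) AND (NOT B OR D OR NOT E) AND (NOT B OR NOT D OR E)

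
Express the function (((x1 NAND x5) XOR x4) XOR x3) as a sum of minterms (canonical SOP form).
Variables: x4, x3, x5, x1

Σm(0, 1, 2, 7, 11, 12, 13, 14) = (NOT x4 AND NOT x3 AND NOT x5 AND NOT x1) OR (NOT x4 AND NOT x3 AND NOT x5 AND x1) OR (NOT x4 AND NOT x3 AND x5 AND NOT x1) OR (NOT x4 AND x3 AND x5 AND x1) OR (x4 AND NOT x3 AND x5 AND x1) OR (x4 AND x3 AND NOT x5 AND NOT x1) OR (x4 AND x3 AND NOT x5 AND x1) OR (x4 AND x3 AND x5 AND NOT x1)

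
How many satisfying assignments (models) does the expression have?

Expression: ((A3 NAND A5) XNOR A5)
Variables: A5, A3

Satisfying assignments: (1,0)
Count: 1 out of 4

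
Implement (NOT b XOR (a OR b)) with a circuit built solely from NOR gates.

(((((b NOR b) NOR ((a NOR b) NOR (a NOR b))) NOR ((b NOR b) NOR ((a NOR b) NOR (a NOR b)))) NOR (((b NOR b) NOR ((a NOR b) NOR (a NOR b))) NOR ((b NOR b) NOR ((a NOR b) NOR (a NOR b))))) NOR (((((b NOR b) NOR (b NOR b)) NOR (((a NOR b) NOR (a NOR b)) NOR ((a NOR b) NOR (a NOR b)))) NOR (((b NOR b) NOR (b NOR b)) NOR (((a NOR b) NOR (a NOR b)) NOR ((a NOR b) NOR (a NOR b))))) NOR ((((b NOR b) NOR (b NOR b)) NOR (((a NOR b) NOR (a NOR b)) NOR ((a NOR b) NOR (a NOR b)))) NOR (((b NOR b) NOR (b NOR b)) NOR (((a NOR b) NOR (a NOR b)) NOR ((a NOR b) NOR (a NOR b)))))))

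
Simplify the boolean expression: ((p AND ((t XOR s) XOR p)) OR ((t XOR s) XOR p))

By absorption (E OR (E AND v) = E):
= ((t XOR s) XOR p)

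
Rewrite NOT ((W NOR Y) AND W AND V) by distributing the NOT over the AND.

NOT (W NOR Y) OR NOT W OR NOT V
De Morgan's: NOT(AND of terms) = OR of negations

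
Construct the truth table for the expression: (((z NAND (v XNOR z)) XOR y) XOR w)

y | v | z | w | Output
----------------------
0 | 0 | 0 | 0 | 1
0 | 0 | 0 | 1 | 0
0 | 0 | 1 | 0 | 1
0 | 0 | 1 | 1 | 0
0 | 1 | 0 | 0 | 1
0 | 1 | 0 | 1 | 0
0 | 1 | 1 | 0 | 0
0 | 1 | 1 | 1 | 1
1 | 0 | 0 | 0 | 0
1 | 0 | 0 | 1 | 1
1 | 0 | 1 | 0 | 0
1 | 0 | 1 | 1 | 1
1 | 1 | 0 | 0 | 0
1 | 1 | 0 | 1 | 1
1 | 1 | 1 | 0 | 1
1 | 1 | 1 | 1 | 0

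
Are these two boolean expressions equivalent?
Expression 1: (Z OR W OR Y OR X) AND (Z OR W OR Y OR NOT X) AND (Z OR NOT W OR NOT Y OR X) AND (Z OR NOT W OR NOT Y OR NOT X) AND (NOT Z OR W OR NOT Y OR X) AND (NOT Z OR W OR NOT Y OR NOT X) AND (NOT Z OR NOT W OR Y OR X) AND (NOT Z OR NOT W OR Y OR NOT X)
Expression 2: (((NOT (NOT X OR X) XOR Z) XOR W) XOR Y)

Yes, they are equivalent — the two output columns agree on all 16 assignments:
Z | W | Y | X | Expression 1 | Expression 2
-------------------------------------------
0 | 0 | 0 | 0 | 0 | 0
0 | 0 | 0 | 1 | 0 | 0
0 | 0 | 1 | 0 | 1 | 1
0 | 0 | 1 | 1 | 1 | 1
0 | 1 | 0 | 0 | 1 | 1
0 | 1 | 0 | 1 | 1 | 1
0 | 1 | 1 | 0 | 0 | 0
0 | 1 | 1 | 1 | 0 | 0
1 | 0 | 0 | 0 | 1 | 1
1 | 0 | 0 | 1 | 1 | 1
1 | 0 | 1 | 0 | 0 | 0
1 | 0 | 1 | 1 | 0 | 0
1 | 1 | 0 | 0 | 0 | 0
1 | 1 | 0 | 1 | 0 | 0
1 | 1 | 1 | 0 | 1 | 1
1 | 1 | 1 | 1 | 1 | 1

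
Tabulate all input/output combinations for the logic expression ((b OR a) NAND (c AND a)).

a | b | c | Output
------------------
0 | 0 | 0 | 1
0 | 0 | 1 | 1
0 | 1 | 0 | 1
0 | 1 | 1 | 1
1 | 0 | 0 | 1
1 | 0 | 1 | 0
1 | 1 | 0 | 1
1 | 1 | 1 | 0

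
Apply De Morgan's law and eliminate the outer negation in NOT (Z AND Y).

NOT Z OR NOT Y
De Morgan's: NOT(AND of terms) = OR of negations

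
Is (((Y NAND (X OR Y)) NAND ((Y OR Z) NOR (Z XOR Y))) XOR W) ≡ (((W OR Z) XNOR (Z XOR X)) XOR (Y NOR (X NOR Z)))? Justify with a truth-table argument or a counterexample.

No. Counterexample: with Z=0, Y=0, X=0, W=0, Expression 1 = 0 but Expression 2 = 1.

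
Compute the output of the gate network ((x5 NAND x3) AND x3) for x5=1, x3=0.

Substituting: ((1 NAND 0) AND 0)
= 0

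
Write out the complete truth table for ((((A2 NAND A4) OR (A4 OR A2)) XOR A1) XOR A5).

A4 | A2 | A1 | A5 | Output
--------------------------
0 | 0 | 0 | 0 | 1
0 | 0 | 0 | 1 | 0
0 | 0 | 1 | 0 | 0
0 | 0 | 1 | 1 | 1
0 | 1 | 0 | 0 | 1
0 | 1 | 0 | 1 | 0
0 | 1 | 1 | 0 | 0
0 | 1 | 1 | 1 | 1
1 | 0 | 0 | 0 | 1
1 | 0 | 0 | 1 | 0
1 | 0 | 1 | 0 | 0
1 | 0 | 1 | 1 | 1
1 | 1 | 0 | 0 | 1
1 | 1 | 0 | 1 | 0
1 | 1 | 1 | 0 | 0
1 | 1 | 1 | 1 | 1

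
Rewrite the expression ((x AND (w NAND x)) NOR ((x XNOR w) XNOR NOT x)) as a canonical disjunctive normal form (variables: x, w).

(NOT x AND w) OR (x AND w)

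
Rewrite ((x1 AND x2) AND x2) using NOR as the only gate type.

((((x1 NOR x1) NOR (x2 NOR x2)) NOR ((x1 NOR x1) NOR (x2 NOR x2))) NOR (x2 NOR x2))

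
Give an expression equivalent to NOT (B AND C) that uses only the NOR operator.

(((B NOR B) NOR (C NOR C)) NOR ((B NOR B) NOR (C NOR C)))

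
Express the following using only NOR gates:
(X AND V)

((X NOR X) NOR (V NOR V))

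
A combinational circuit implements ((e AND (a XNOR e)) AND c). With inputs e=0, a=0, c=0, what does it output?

Substituting: ((0 AND (0 XNOR 0)) AND 0)
= 0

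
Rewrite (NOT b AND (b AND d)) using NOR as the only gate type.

(((b NOR b) NOR (b NOR b)) NOR (((b NOR b) NOR (d NOR d)) NOR ((b NOR b) NOR (d NOR d))))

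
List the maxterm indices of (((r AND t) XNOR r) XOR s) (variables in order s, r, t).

ΠM(2, 4, 5, 7) = (s OR NOT r OR t) AND (NOT s OR r OR t) AND (NOT s OR r OR NOT t) AND (NOT s OR NOT r OR NOT t)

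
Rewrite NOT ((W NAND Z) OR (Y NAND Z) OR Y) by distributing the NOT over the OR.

NOT (W NAND Z) AND NOT (Y NAND Z) AND NOT Y
De Morgan's: NOT(OR of terms) = AND of negations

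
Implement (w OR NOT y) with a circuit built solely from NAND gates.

((w NAND w) NAND ((y NAND y) NAND (y NAND y)))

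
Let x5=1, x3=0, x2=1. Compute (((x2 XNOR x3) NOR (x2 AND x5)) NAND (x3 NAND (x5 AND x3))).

Substituting: (((1 XNOR 0) NOR (1 AND 1)) NAND (0 NAND (1 AND 0)))
= 1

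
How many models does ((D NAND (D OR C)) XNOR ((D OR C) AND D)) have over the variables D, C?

No assignment satisfies the expression.
Count: 0 out of 4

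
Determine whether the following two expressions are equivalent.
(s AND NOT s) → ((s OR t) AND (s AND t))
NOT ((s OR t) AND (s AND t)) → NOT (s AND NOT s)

Yes, Contrapositive is always equivalent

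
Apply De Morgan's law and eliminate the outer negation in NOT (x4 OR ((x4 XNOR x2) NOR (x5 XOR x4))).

NOT x4 AND NOT ((x4 XNOR x2) NOR (x5 XOR x4))
De Morgan's: NOT(OR of terms) = AND of negations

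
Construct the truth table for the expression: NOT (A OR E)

A | E | Output
--------------
0 | 0 | 1
0 | 1 | 0
1 | 0 | 0
1 | 1 | 0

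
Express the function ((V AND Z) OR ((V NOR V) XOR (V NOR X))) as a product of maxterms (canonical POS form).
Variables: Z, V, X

ΠM(0, 2, 3, 4) = (Z OR V OR X) AND (Z OR NOT V OR X) AND (Z OR NOT V OR NOT X) AND (NOT Z OR V OR X)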